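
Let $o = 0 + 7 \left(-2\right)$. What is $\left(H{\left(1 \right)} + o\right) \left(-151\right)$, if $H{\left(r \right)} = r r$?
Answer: $1963$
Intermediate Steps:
$H{\left(r \right)} = r^{2}$
$o = -14$ ($o = 0 - 14 = -14$)
$\left(H{\left(1 \right)} + o\right) \left(-151\right) = \left(1^{2} - 14\right) \left(-151\right) = \left(1 - 14\right) \left(-151\right) = \left(-13\right) \left(-151\right) = 1963$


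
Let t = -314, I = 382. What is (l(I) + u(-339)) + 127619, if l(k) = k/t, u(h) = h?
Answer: 19982769/157 ≈ 1.2728e+5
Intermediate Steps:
l(k) = -k/314 (l(k) = k/(-314) = k*(-1/314) = -k/314)
(l(I) + u(-339)) + 127619 = (-1/314*382 - 339) + 127619 = (-191/157 - 339) + 127619 = -53414/157 + 127619 = 19982769/157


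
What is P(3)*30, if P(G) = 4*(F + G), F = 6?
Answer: 1080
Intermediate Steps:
P(G) = 24 + 4*G (P(G) = 4*(6 + G) = 24 + 4*G)
P(3)*30 = (24 + 4*3)*30 = (24 + 12)*30 = 36*30 = 1080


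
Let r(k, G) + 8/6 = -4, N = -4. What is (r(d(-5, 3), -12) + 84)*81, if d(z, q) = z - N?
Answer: 6372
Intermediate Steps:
d(z, q) = 4 + z (d(z, q) = z - 1*(-4) = z + 4 = 4 + z)
r(k, G) = -16/3 (r(k, G) = -4/3 - 4 = -16/3)
(r(d(-5, 3), -12) + 84)*81 = (-16/3 + 84)*81 = (236/3)*81 = 6372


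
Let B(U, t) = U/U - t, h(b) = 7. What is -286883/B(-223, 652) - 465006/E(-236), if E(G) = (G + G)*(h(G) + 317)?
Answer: 2454175685/5530896 ≈ 443.72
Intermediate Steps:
B(U, t) = 1 - t
E(G) = 648*G (E(G) = (G + G)*(7 + 317) = (2*G)*324 = 648*G)
-286883/B(-223, 652) - 465006/E(-236) = -286883/(1 - 1*652) - 465006/(648*(-236)) = -286883/(1 - 652) - 465006/(-152928) = -286883/(-651) - 465006*(-1/152928) = -286883*(-1/651) + 77501/25488 = 286883/651 + 77501/25488 = 2454175685/5530896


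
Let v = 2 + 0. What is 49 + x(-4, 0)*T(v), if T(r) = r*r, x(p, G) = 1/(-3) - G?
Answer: 143/3 ≈ 47.667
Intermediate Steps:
x(p, G) = -⅓ - G (x(p, G) = 1*(-⅓) - G = -⅓ - G)
v = 2
T(r) = r²
49 + x(-4, 0)*T(v) = 49 + (-⅓ - 1*0)*2² = 49 + (-⅓ + 0)*4 = 49 - ⅓*4 = 49 - 4/3 = 143/3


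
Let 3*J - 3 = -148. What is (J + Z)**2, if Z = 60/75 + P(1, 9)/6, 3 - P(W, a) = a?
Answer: 529984/225 ≈ 2355.5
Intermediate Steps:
J = -145/3 (J = 1 + (1/3)*(-148) = 1 - 148/3 = -145/3 ≈ -48.333)
P(W, a) = 3 - a
Z = -1/5 (Z = 60/75 + (3 - 1*9)/6 = 60*(1/75) + (3 - 9)*(1/6) = 4/5 - 6*1/6 = 4/5 - 1 = -1/5 ≈ -0.20000)
(J + Z)**2 = (-145/3 - 1/5)**2 = (-728/15)**2 = 529984/225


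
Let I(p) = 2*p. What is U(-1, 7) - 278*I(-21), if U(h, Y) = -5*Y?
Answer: 11641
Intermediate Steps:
U(-1, 7) - 278*I(-21) = -5*7 - 556*(-21) = -35 - 278*(-42) = -35 + 11676 = 11641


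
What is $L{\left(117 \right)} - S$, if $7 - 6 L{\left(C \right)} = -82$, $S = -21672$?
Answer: $\frac{130121}{6} \approx 21687.0$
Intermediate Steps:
$L{\left(C \right)} = \frac{89}{6}$ ($L{\left(C \right)} = \frac{7}{6} - - \frac{41}{3} = \frac{7}{6} + \frac{41}{3} = \frac{89}{6}$)
$L{\left(117 \right)} - S = \frac{89}{6} - -21672 = \frac{89}{6} + 21672 = \frac{130121}{6}$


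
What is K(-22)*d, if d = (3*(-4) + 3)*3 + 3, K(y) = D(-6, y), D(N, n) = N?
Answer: 144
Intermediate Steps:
K(y) = -6
d = -24 (d = (-12 + 3)*3 + 3 = -9*3 + 3 = -27 + 3 = -24)
K(-22)*d = -6*(-24) = 144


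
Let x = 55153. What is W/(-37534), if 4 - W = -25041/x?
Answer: -245653/2070112702 ≈ -0.00011867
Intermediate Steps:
W = 245653/55153 (W = 4 - (-25041)/55153 = 4 - 1*(-25041/55153) = 4 + 25041/55153 = 245653/55153 ≈ 4.4540)
W/(-37534) = (245653/55153)/(-37534) = (245653/55153)*(-1/37534) = -245653/2070112702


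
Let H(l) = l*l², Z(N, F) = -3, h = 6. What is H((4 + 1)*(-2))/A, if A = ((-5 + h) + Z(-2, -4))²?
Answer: -250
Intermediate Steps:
H(l) = l³
A = 4 (A = ((-5 + 6) - 3)² = (1 - 3)² = (-2)² = 4)
H((4 + 1)*(-2))/A = ((4 + 1)*(-2))³/4 = (5*(-2))³*(¼) = (-10)³*(¼) = -1000*¼ = -250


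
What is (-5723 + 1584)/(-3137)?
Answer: 4139/3137 ≈ 1.3194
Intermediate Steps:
(-5723 + 1584)/(-3137) = -4139*(-1/3137) = 4139/3137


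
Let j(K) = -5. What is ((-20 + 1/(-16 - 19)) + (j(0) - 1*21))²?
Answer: 2595321/1225 ≈ 2118.6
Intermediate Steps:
((-20 + 1/(-16 - 19)) + (j(0) - 1*21))² = ((-20 + 1/(-16 - 19)) + (-5 - 1*21))² = ((-20 + 1/(-35)) + (-5 - 21))² = ((-20 - 1/35) - 26)² = (-701/35 - 26)² = (-1611/35)² = 2595321/1225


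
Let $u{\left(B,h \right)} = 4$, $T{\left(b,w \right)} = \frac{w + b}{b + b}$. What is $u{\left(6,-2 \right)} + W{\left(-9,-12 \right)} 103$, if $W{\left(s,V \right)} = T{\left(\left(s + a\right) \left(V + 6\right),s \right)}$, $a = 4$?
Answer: $\frac{801}{20} \approx 40.05$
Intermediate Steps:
$T{\left(b,w \right)} = \frac{b + w}{2 b}$
$W{\left(s,V \right)} = \frac{s + \left(4 + s\right) \left(6 + V\right)}{2 \left(4 + s\right) \left(6 + V\right)}$ ($W{\left(s,V \right)} = \frac{\left(s + 4\right) \left(V + 6\right) + s}{2 \left(s + 4\right) \left(V + 6\right)} = \frac{\left(4 + s\right) \left(6 + V\right) + s}{2 \left(4 + s\right) \left(6 + V\right)} = \frac{\frac{1}{\left(4 + s\right) \left(6 + V\right)} \left(s + \left(4 + s\right) \left(6 + V\right)\right)}{2} = \frac{s + \left(4 + s\right) \left(6 + V\right)}{2 \left(4 + s\right) \left(6 + V\right)}$)
$u{\left(6,-2 \right)} + W{\left(-9,-12 \right)} 103 = 4 + \frac{24 + 4 \left(-12\right) + 7 \left(-9\right) - -108}{2 \left(24 + 4 \left(-12\right) + 6 \left(-9\right) - -108\right)} 103 = 4 + \frac{24 - 48 - 63 + 108}{2 \left(24 - 48 - 54 + 108\right)} 103 = 4 + \frac{1}{2} \cdot \frac{1}{30} \cdot 21 \cdot 103 = 4 + \frac{7}{20} \cdot 103 = 4 + \frac{721}{20} = \frac{801}{20}$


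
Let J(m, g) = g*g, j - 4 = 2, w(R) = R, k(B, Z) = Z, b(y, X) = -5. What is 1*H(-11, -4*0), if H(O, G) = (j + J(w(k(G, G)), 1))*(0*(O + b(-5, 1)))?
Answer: 0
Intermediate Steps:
j = 6 (j = 4 + 2 = 6)
J(m, g) = g²
H(O, G) = 0 (H(O, G) = (6 + 1²)*(0*(O - 5)) = (6 + 1)*(0*(-5 + O)) = 7*0 = 0)
1*H(-11, -4*0) = 1*0 = 0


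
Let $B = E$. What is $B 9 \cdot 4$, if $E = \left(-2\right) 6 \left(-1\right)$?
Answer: $432$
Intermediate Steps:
$E = 12$ ($E = \left(-12\right) \left(-1\right) = 12$)
$B = 12$
$B 9 \cdot 4 = 12 \cdot 9 \cdot 4 = 108 \cdot 4 = 432$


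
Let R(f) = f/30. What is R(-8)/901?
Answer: -4/13515 ≈ -0.00029597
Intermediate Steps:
R(f) = f/30 (R(f) = f*(1/30) = f/30)
R(-8)/901 = ((1/30)*(-8))/901 = -4/15*1/901 = -4/13515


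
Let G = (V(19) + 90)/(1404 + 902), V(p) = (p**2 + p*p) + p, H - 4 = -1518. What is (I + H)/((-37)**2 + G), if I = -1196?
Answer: -1249852/631549 ≈ -1.9790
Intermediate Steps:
H = -1514 (H = 4 - 1518 = -1514)
V(p) = p + 2*p**2 (V(p) = (p**2 + p**2) + p = 2*p**2 + p = p + 2*p**2)
G = 831/2306 (G = (19*(1 + 2*19) + 90)/(1404 + 902) = (19*(1 + 38) + 90)/2306 = (19*39 + 90)*(1/2306) = (741 + 90)*(1/2306) = 831*(1/2306) = 831/2306 ≈ 0.36036)
(I + H)/((-37)**2 + G) = (-1196 - 1514)/((-37)**2 + 831/2306) = -2710/(1369 + 831/2306) = -2710/3157745/2306 = -2710*2306/3157745 = -1249852/631549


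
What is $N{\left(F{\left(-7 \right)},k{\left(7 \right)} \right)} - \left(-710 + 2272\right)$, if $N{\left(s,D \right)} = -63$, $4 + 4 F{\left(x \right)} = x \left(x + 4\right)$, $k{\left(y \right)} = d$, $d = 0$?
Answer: $-1625$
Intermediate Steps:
$k{\left(y \right)} = 0$
$F{\left(x \right)} = -1 + \frac{x \left(4 + x\right)}{4}$ ($F{\left(x \right)} = -1 + \frac{x \left(x + 4\right)}{4} = -1 + \frac{x \left(4 + x\right)}{4}$)
$N{\left(F{\left(-7 \right)},k{\left(7 \right)} \right)} - \left(-710 + 2272\right) = -63 - \left(-710 + 2272\right) = -63 - 1562 = -1625$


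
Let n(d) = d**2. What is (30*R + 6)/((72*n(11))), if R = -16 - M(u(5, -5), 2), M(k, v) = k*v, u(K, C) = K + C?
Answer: -79/1452 ≈ -0.054408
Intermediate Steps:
u(K, C) = C + K
R = -16 (R = -16 - (-5 + 5)*2 = -16 - 0*2 = -16 - 1*0 = -16 + 0 = -16)
(30*R + 6)/((72*n(11))) = (30*(-16) + 6)/((72*11**2)) = (-480 + 6)/((72*121)) = -474/8712 = -474*1/8712 = -79/1452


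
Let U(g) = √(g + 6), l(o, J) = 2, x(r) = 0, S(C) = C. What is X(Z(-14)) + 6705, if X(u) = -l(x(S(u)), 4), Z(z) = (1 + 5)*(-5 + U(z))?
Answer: 6703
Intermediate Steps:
U(g) = √(6 + g)
Z(z) = -30 + 6*√(6 + z) (Z(z) = (1 + 5)*(-5 + √(6 + z)) = 6*(-5 + √(6 + z)) = -30 + 6*√(6 + z))
X(u) = -2 (X(u) = -1*2 = -2)
X(Z(-14)) + 6705 = -2 + 6705 = 6703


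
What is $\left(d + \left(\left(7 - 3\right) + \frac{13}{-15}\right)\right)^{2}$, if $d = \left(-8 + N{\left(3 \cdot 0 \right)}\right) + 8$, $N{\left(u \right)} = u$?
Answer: $\frac{2209}{225} \approx 9.8178$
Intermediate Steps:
$d = 0$ ($d = \left(-8 + 3 \cdot 0\right) + 8 = \left(-8 + 0\right) + 8 = -8 + 8 = 0$)
$\left(d + \left(\left(7 - 3\right) + \frac{13}{-15}\right)\right)^{2} = \left(0 + \left(\left(7 - 3\right) + \frac{13}{-15}\right)\right)^{2} = \left(0 + \left(\left(7 - 3\right) + 13 \left(- \frac{1}{15}\right)\right)\right)^{2} = \left(0 + \left(4 - \frac{13}{15}\right)\right)^{2} = \left(0 + \frac{47}{15}\right)^{2} = \left(\frac{47}{15}\right)^{2} = \frac{2209}{225}$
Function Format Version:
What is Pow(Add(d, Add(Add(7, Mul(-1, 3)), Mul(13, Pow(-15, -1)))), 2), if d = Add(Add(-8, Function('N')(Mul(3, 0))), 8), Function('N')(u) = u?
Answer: Rational(2209, 225) ≈ 9.8178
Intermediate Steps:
d = 0 (d = Add(Add(-8, Mul(3, 0)), 8) = Add(Add(-8, 0), 8) = Add(-8, 8) = 0)
Pow(Add(d, Add(Add(7, Mul(-1, 3)), Mul(13, Pow(-15, -1)))), 2) = Pow(Add(0, Add(Add(7, Mul(-1, 3)), Mul(13, Pow(-15, -1)))), 2) = Pow(Add(0, Add(Add(7, -3), Mul(13, Rational(-1, 15)))), 2) = Pow(Add(0, Add(4, Rational(-13, 15))), 2) = Pow(Add(0, Rational(47, 15)), 2) = Pow(Rational(47, 15), 2) = Rational(2209, 225)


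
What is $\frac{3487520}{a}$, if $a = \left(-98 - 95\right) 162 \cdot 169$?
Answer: $- \frac{1743760}{2641977} \approx -0.66002$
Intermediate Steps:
$a = -5283954$ ($a = \left(-193\right) 162 \cdot 169 = \left(-31266\right) 169 = -5283954$)
$\frac{3487520}{a} = \frac{3487520}{-5283954} = 3487520 \left(- \frac{1}{5283954}\right) = - \frac{1743760}{2641977}$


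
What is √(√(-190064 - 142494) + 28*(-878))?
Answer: √(-24584 + I*√332558) ≈ 1.839 + 156.8*I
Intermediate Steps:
√(√(-190064 - 142494) + 28*(-878)) = √(√(-332558) - 24584) = √(I*√332558 - 24584) = √(-24584 + I*√332558)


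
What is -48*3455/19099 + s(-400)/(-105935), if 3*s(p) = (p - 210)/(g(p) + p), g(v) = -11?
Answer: -4332335344718/498934082529 ≈ -8.6832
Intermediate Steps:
s(p) = (-210 + p)/(3*(-11 + p)) (s(p) = ((p - 210)/(-11 + p))/3 = ((-210 + p)/(-11 + p))/3 = (-210 + p)/(3*(-11 + p)))
-48*3455/19099 + s(-400)/(-105935) = -48*3455/19099 + ((-210 - 400)/(3*(-11 - 400)))/(-105935) = -165840*1/19099 + ((⅓)*(-610)/(-411))*(-1/105935) = -165840/19099 + ((⅓)*(-1/411)*(-610))*(-1/105935) = -165840/19099 + (610/1233)*(-1/105935) = -165840/19099 - 122/26123571 = -4332335344718/498934082529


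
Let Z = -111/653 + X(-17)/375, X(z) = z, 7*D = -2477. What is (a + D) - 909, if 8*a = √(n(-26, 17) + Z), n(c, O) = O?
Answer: -8840/7 + √40258909455/391800 ≈ -1262.3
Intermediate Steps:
D = -2477/7 (D = (⅐)*(-2477) = -2477/7 ≈ -353.86)
Z = -52726/244875 (Z = -111/653 - 17/375 = -52726/244875 ≈ -0.21532)
a = √40258909455/391800 (a = √(17 - 52726/244875)/8 = √(4110149/244875)/8 = (√40258909455/48975)/8 = √40258909455/391800 ≈ 0.51211)
(a + D) - 909 = (√40258909455/391800 - 2477/7) - 909 = (-2477/7 + √40258909455/391800) - 909 = -8840/7 + √40258909455/391800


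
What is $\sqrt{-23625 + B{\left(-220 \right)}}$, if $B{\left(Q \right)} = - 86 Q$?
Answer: $i \sqrt{4705} \approx 68.593 i$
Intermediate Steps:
$\sqrt{-23625 + B{\left(-220 \right)}} = \sqrt{-23625 - -18920} = \sqrt{-23625 + 18920} = \sqrt{-4705} = i \sqrt{4705}$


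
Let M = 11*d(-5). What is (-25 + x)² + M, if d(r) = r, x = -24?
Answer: 2346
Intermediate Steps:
M = -55 (M = 11*(-5) = -55)
(-25 + x)² + M = (-25 - 24)² - 55 = (-49)² - 55 = 2401 - 55 = 2346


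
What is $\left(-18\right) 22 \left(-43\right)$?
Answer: $17028$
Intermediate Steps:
$\left(-18\right) 22 \left(-43\right) = \left(-396\right) \left(-43\right) = 17028$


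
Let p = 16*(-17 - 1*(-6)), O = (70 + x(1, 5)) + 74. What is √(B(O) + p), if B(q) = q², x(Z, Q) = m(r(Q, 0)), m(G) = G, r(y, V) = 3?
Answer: √21433 ≈ 146.40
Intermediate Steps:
x(Z, Q) = 3
O = 147 (O = (70 + 3) + 74 = 73 + 74 = 147)
p = -176 (p = 16*(-17 + 6) = 16*(-11) = -176)
√(B(O) + p) = √(147² - 176) = √(21609 - 176) = √21433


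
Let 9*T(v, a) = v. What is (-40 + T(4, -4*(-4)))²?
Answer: 126736/81 ≈ 1564.6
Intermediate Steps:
T(v, a) = v/9
(-40 + T(4, -4*(-4)))² = (-40 + (⅑)*4)² = (-40 + 4/9)² = (-356/9)² = 126736/81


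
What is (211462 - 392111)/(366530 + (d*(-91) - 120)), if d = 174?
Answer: -180649/350576 ≈ -0.51529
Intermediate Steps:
(211462 - 392111)/(366530 + (d*(-91) - 120)) = (211462 - 392111)/(366530 + (174*(-91) - 120)) = -180649/(366530 + (-15834 - 120)) = -180649/(366530 - 15954) = -180649/350576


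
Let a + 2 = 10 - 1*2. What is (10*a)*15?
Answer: 900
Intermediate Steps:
a = 6 (a = -2 + (10 - 1*2) = -2 + (10 - 2) = -2 + 8 = 6)
(10*a)*15 = (10*6)*15 = 60*15 = 900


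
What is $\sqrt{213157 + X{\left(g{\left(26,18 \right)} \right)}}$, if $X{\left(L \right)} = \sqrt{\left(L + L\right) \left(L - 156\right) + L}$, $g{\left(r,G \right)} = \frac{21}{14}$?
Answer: $\sqrt{213157 + i \sqrt{462}} \approx 461.69 + 0.023 i$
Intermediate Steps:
$g{\left(r,G \right)} = \frac{3}{2}$ ($g{\left(r,G \right)} = 21 \cdot \frac{1}{14} = \frac{3}{2}$)
$X{\left(L \right)} = \sqrt{L + 2 L \left(-156 + L\right)}$ ($X{\left(L \right)} = \sqrt{2 L \left(-156 + L\right) + L} = \sqrt{L + 2 L \left(-156 + L\right)}$)
$\sqrt{213157 + X{\left(g{\left(26,18 \right)} \right)}} = \sqrt{213157 + \sqrt{\frac{3 \left(-311 + 2 \cdot \frac{3}{2}\right)}{2}}} = \sqrt{213157 + \sqrt{\frac{3 \left(-311 + 3\right)}{2}}} = \sqrt{213157 + \sqrt{\frac{3}{2} \left(-308\right)}} = \sqrt{213157 + \sqrt{-462}} = \sqrt{213157 + i \sqrt{462}}$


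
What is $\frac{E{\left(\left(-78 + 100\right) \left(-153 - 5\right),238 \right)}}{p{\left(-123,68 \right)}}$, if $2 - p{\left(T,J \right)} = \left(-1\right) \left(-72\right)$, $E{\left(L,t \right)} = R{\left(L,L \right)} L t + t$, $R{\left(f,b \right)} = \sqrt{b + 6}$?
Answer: $- \frac{17}{5} + \frac{59092 i \sqrt{3470}}{5} \approx -3.4 + 6.9618 \cdot 10^{5} i$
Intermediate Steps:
$R{\left(f,b \right)} = \sqrt{6 + b}$
$E{\left(L,t \right)} = t + L t \sqrt{6 + L}$ ($E{\left(L,t \right)} = \sqrt{6 + L} L t + t = L \sqrt{6 + L} t + t = L t \sqrt{6 + L} + t = t + L t \sqrt{6 + L}$)
$p{\left(T,J \right)} = -70$ ($p{\left(T,J \right)} = 2 - \left(-1\right) \left(-72\right) = 2 - 72 = -70$)
$\frac{E{\left(\left(-78 + 100\right) \left(-153 - 5\right),238 \right)}}{p{\left(-123,68 \right)}} = \frac{238 \left(1 + \left(-78 + 100\right) \left(-153 - 5\right) \sqrt{6 + \left(-78 + 100\right) \left(-153 - 5\right)}\right)}{-70} = 238 \left(1 + 22 \left(-158\right) \sqrt{6 + 22 \left(-158\right)}\right) \left(- \frac{1}{70}\right) = 238 \left(1 - 3476 \sqrt{6 - 3476}\right) \left(- \frac{1}{70}\right) = 238 \left(1 - 3476 \sqrt{-3470}\right) \left(- \frac{1}{70}\right) = 238 \left(1 - 3476 i \sqrt{3470}\right) \left(- \frac{1}{70}\right) = \left(238 - 827288 i \sqrt{3470}\right) \left(- \frac{1}{70}\right) = - \frac{17}{5} + \frac{59092 i \sqrt{3470}}{5}$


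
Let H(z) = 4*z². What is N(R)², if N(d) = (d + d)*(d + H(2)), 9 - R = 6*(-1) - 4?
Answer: 1768900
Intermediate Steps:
R = 19 (R = 9 - (6*(-1) - 4) = 9 - (-6 - 4) = 9 - 1*(-10) = 9 + 10 = 19)
N(d) = 2*d*(16 + d) (N(d) = (d + d)*(d + 4*2²) = (2*d)*(d + 4*4) = (2*d)*(d + 16) = (2*d)*(16 + d) = 2*d*(16 + d))
N(R)² = (2*19*(16 + 19))² = (2*19*35)² = 1330² = 1768900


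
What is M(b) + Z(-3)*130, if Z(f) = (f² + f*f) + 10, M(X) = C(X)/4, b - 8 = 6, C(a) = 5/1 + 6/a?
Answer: 50979/14 ≈ 3641.4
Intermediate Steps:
C(a) = 5 + 6/a (C(a) = 5*1 + 6/a = 5 + 6/a)
b = 14 (b = 8 + 6 = 14)
M(X) = 5/4 + 3/(2*X) (M(X) = (5 + 6/X)/4 = (5 + 6/X)*(¼) = 5/4 + 3/(2*X))
Z(f) = 10 + 2*f² (Z(f) = (f² + f²) + 10 = 2*f² + 10 = 10 + 2*f²)
M(b) + Z(-3)*130 = (¼)*(6 + 5*14)/14 + (10 + 2*(-3)²)*130 = (¼)*(1/14)*(6 + 70) + (10 + 2*9)*130 = (¼)*(1/14)*76 + (10 + 18)*130 = 19/14 + 28*130 = 19/14 + 3640 = 50979/14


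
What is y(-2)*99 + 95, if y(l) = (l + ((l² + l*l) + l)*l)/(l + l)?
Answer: 883/2 ≈ 441.50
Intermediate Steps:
y(l) = (l + l*(l + 2*l²))/(2*l) (y(l) = (l + ((l² + l²) + l)*l)/((2*l)) = (l + (2*l² + l)*l)*(1/(2*l)) = (l + (l + 2*l²)*l)*(1/(2*l)) = (l + l*(l + 2*l²))*(1/(2*l)) = (l + l*(l + 2*l²))/(2*l))
y(-2)*99 + 95 = (½ + (-2)² + (½)*(-2))*99 + 95 = (½ + 4 - 1)*99 + 95 = (7/2)*99 + 95 = 693/2 + 95 = 883/2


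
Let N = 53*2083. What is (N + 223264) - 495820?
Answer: -162157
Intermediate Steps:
N = 110399
(N + 223264) - 495820 = (110399 + 223264) - 495820 = 333663 - 495820 = -162157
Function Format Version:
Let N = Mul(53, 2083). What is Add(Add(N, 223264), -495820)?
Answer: -162157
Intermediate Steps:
N = 110399
Add(Add(N, 223264), -495820) = Add(Add(110399, 223264), -495820) = Add(333663, -495820) = -162157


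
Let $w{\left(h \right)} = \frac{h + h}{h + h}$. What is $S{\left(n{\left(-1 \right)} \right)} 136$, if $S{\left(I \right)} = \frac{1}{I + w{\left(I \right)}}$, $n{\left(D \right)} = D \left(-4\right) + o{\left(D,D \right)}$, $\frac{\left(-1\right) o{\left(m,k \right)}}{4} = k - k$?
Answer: $\frac{136}{5} \approx 27.2$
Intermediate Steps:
$o{\left(m,k \right)} = 0$ ($o{\left(m,k \right)} = - 4 \left(k - k\right) = \left(-4\right) 0 = 0$)
$n{\left(D \right)} = - 4 D$ ($n{\left(D \right)} = D \left(-4\right) + 0 = - 4 D + 0 = - 4 D$)
$w{\left(h \right)} = 1$ ($w{\left(h \right)} = \frac{2 h}{2 h} = 2 h \frac{1}{2 h} = 1$)
$S{\left(I \right)} = \frac{1}{1 + I}$ ($S{\left(I \right)} = \frac{1}{I + 1} = \frac{1}{1 + I}$)
$S{\left(n{\left(-1 \right)} \right)} 136 = \frac{1}{1 - -4} \cdot 136 = \frac{1}{1 + 4} \cdot 136 = \frac{1}{5} \cdot 136 = \frac{136}{5}$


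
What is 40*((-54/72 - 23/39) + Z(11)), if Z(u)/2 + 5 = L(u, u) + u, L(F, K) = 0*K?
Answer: 16630/39 ≈ 426.41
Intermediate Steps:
L(F, K) = 0
Z(u) = -10 + 2*u (Z(u) = -10 + 2*(0 + u) = -10 + 2*u)
40*((-54/72 - 23/39) + Z(11)) = 40*((-54/72 - 23/39) + (-10 + 2*11)) = 40*((-54*1/72 - 23*1/39) + (-10 + 22)) = 40*((-¾ - 23/39) + 12) = 40*(-209/156 + 12) = 40*(1663/156) = 16630/39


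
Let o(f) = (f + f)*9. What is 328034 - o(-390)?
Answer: 335054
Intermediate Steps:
o(f) = 18*f (o(f) = (2*f)*9 = 18*f)
328034 - o(-390) = 328034 - 18*(-390) = 328034 - 1*(-7020) = 328034 + 7020 = 335054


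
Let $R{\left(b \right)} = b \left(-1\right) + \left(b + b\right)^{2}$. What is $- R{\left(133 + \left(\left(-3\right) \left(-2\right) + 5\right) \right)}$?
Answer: $-82800$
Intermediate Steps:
$R{\left(b \right)} = - b + 4 b^{2}$ ($R{\left(b \right)} = - b + \left(2 b\right)^{2} = - b + 4 b^{2}$)
$- R{\left(133 + \left(\left(-3\right) \left(-2\right) + 5\right) \right)} = - \left(133 + \left(\left(-3\right) \left(-2\right) + 5\right)\right) \left(-1 + 4 \left(133 + \left(\left(-3\right) \left(-2\right) + 5\right)\right)\right) = - \left(133 + \left(6 + 5\right)\right) \left(-1 + 4 \left(133 + \left(6 + 5\right)\right)\right) = - \left(133 + 11\right) \left(-1 + 4 \left(133 + 11\right)\right) = - 144 \left(-1 + 4 \cdot 144\right) = - 144 \left(-1 + 576\right) = - 144 \cdot 575 = \left(-1\right) 82800 = -82800$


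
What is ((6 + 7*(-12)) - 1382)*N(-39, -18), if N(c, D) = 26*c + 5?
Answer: 1473140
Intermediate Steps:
N(c, D) = 5 + 26*c
((6 + 7*(-12)) - 1382)*N(-39, -18) = ((6 + 7*(-12)) - 1382)*(5 + 26*(-39)) = ((6 - 84) - 1382)*(5 - 1014) = (-78 - 1382)*(-1009) = -1460*(-1009) = 1473140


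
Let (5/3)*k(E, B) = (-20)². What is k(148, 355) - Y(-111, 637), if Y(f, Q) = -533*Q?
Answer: 339761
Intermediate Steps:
k(E, B) = 240 (k(E, B) = (⅗)*(-20)² = (⅗)*400 = 240)
k(148, 355) - Y(-111, 637) = 240 - (-533)*637 = 240 - 1*(-339521) = 240 + 339521 = 339761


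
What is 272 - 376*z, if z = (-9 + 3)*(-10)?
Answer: -22288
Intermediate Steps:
z = 60 (z = -6*(-10) = 60)
272 - 376*z = 272 - 376*60 = 272 - 22560 = -22288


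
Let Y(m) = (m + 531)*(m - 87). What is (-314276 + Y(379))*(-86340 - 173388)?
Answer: 12611352768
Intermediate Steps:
Y(m) = (-87 + m)*(531 + m) (Y(m) = (531 + m)*(-87 + m) = (-87 + m)*(531 + m))
(-314276 + Y(379))*(-86340 - 173388) = (-314276 + (-46197 + 379**2 + 444*379))*(-86340 - 173388) = (-314276 + (-46197 + 143641 + 168276))*(-259728) = (-314276 + 265720)*(-259728) = -48556*(-259728) = 12611352768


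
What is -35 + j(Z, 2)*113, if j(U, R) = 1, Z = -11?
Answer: 78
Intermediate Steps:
-35 + j(Z, 2)*113 = -35 + 1*113 = -35 + 113 = 78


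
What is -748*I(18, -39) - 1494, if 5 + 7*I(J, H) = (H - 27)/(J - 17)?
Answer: 42650/7 ≈ 6092.9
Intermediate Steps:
I(J, H) = -5/7 + (-27 + H)/(7*(-17 + J)) (I(J, H) = -5/7 + ((H - 27)/(J - 17))/7 = -5/7 + ((-27 + H)/(-17 + J))/7 = -5/7 + (-27 + H)/(7*(-17 + J)))
-748*I(18, -39) - 1494 = -748*(58 - 39 - 5*18)/(7*(-17 + 18)) - 1494 = -748*(58 - 39 - 90)/(7*1) - 1494 = -748*(-71)/7 - 1494 = -748*(-71/7) - 1494 = 53108/7 - 1494 = 42650/7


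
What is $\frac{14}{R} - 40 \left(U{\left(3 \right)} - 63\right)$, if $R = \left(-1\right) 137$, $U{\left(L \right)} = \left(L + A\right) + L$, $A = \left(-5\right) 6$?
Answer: $\frac{476746}{137} \approx 3479.9$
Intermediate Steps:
$A = -30$
$U{\left(L \right)} = -30 + 2 L$ ($U{\left(L \right)} = \left(L - 30\right) + L = \left(-30 + L\right) + L = -30 + 2 L$)
$R = -137$
$\frac{14}{R} - 40 \left(U{\left(3 \right)} - 63\right) = \frac{14}{-137} - 40 \left(\left(-30 + 2 \cdot 3\right) - 63\right) = 14 \left(- \frac{1}{137}\right) - 40 \left(\left(-30 + 6\right) - 63\right) = - \frac{14}{137} - 40 \left(-24 - 63\right) = - \frac{14}{137} - -3480 = - \frac{14}{137} + 3480 = \frac{476746}{137}$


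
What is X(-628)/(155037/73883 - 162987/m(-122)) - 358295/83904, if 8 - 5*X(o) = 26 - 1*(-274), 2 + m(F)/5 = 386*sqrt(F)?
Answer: -9048122953934440018351487/1454050991597845339763136 + 33426500413279196872*I*sqrt(122)/51989809482188406027 ≈ -6.2227 + 7.1015*I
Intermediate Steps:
m(F) = -10 + 1930*sqrt(F) (m(F) = -10 + 5*(386*sqrt(F)) = -10 + 1930*sqrt(F))
X(o) = -292/5 (X(o) = 8/5 - (26 - 1*(-274))/5 = 8/5 - (26 + 274)/5 = 8/5 - 1/5*300 = 8/5 - 60 = -292/5)
X(-628)/(155037/73883 - 162987/m(-122)) - 358295/83904 = -292/(5*(155037/73883 - 162987/(-10 + 1930*sqrt(-122)))) - 358295/83904 = -292/(5*(155037*(1/73883) - 162987/(-10 + 1930*(I*sqrt(122))))) - 358295*1/83904 = -292/(5*(155037/73883 - 162987/(-10 + 1930*I*sqrt(122)))) - 358295/83904 = -358295/83904 - 292/(5*(155037/73883 - 162987/(-10 + 1930*I*sqrt(122))))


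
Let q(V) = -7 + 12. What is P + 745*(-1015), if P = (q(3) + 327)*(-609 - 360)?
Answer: -1077883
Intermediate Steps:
q(V) = 5
P = -321708 (P = (5 + 327)*(-609 - 360) = 332*(-969) = -321708)
P + 745*(-1015) = -321708 + 745*(-1015) = -321708 - 756175 = -1077883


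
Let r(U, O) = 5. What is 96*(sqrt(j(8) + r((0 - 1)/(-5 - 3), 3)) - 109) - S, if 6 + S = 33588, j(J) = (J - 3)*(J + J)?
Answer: -44046 + 96*sqrt(85) ≈ -43161.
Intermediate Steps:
j(J) = 2*J*(-3 + J) (j(J) = (-3 + J)*(2*J) = 2*J*(-3 + J))
S = 33582 (S = -6 + 33588 = 33582)
96*(sqrt(j(8) + r((0 - 1)/(-5 - 3), 3)) - 109) - S = 96*(sqrt(2*8*(-3 + 8) + 5) - 109) - 1*33582 = 96*(sqrt(2*8*5 + 5) - 109) - 33582 = 96*(sqrt(80 + 5) - 109) - 33582 = 96*(sqrt(85) - 109) - 33582 = 96*(-109 + sqrt(85)) - 33582 = (-10464 + 96*sqrt(85)) - 33582 = -44046 + 96*sqrt(85)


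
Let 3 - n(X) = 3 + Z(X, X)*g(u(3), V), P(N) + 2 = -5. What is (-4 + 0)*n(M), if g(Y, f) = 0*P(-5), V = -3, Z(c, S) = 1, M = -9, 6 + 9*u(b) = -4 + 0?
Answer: 0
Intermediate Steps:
u(b) = -10/9 (u(b) = -⅔ + (-4 + 0)/9 = -⅔ + (⅑)*(-4) = -⅔ - 4/9 = -10/9)
P(N) = -7 (P(N) = -2 - 5 = -7)
g(Y, f) = 0 (g(Y, f) = 0*(-7) = 0)
n(X) = 0 (n(X) = 3 - (3 + 1*0) = 3 - (3 + 0) = 3 - 1*3 = 3 - 3 = 0)
(-4 + 0)*n(M) = (-4 + 0)*0 = -4*0 = 0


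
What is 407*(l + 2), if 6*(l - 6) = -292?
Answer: -49654/3 ≈ -16551.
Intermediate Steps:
l = -128/3 (l = 6 + (1/6)*(-292) = 6 - 146/3 = -128/3 ≈ -42.667)
407*(l + 2) = 407*(-128/3 + 2) = 407*(-122/3) = -49654/3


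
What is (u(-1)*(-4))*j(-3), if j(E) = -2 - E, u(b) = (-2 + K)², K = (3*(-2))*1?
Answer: -256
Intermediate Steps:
K = -6 (K = -6*1 = -6)
u(b) = 64 (u(b) = (-2 - 6)² = (-8)² = 64)
(u(-1)*(-4))*j(-3) = (64*(-4))*(-2 - 1*(-3)) = -256*(-2 + 3) = -256*1 = -256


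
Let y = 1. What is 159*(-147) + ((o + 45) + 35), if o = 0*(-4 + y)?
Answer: -23293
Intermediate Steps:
o = 0 (o = 0*(-4 + 1) = 0*(-3) = 0)
159*(-147) + ((o + 45) + 35) = 159*(-147) + ((0 + 45) + 35) = -23373 + (45 + 35) = -23373 + 80 = -23293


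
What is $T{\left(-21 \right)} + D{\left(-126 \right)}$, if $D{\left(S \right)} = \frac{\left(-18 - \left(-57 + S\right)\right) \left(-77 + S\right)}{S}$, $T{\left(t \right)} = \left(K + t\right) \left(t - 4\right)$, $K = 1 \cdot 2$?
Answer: $\frac{4445}{6} \approx 740.83$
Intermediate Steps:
$K = 2$
$T{\left(t \right)} = \left(-4 + t\right) \left(2 + t\right)$ ($T{\left(t \right)} = \left(2 + t\right) \left(t - 4\right) = \left(2 + t\right) \left(-4 + t\right) = \left(-4 + t\right) \left(2 + t\right)$)
$D{\left(S \right)} = \frac{\left(-77 + S\right) \left(39 - S\right)}{S}$ ($D{\left(S \right)} = \frac{\left(39 - S\right) \left(-77 + S\right)}{S} = \frac{\left(-77 + S\right) \left(39 - S\right)}{S}$)
$T{\left(-21 \right)} + D{\left(-126 \right)} = \left(-8 + \left(-21\right)^{2} - -42\right) - \left(-242 - \frac{143}{6}\right) = \left(-8 + 441 + 42\right) + \left(116 + 126 - - \frac{143}{6}\right) = 475 + \left(116 + 126 + \frac{143}{6}\right) = 475 + \frac{1595}{6} = \frac{4445}{6}$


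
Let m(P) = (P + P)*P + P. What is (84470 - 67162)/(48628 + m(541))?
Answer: 17308/634531 ≈ 0.027277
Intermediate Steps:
m(P) = P + 2*P² (m(P) = (2*P)*P + P = 2*P² + P = P + 2*P²)
(84470 - 67162)/(48628 + m(541)) = (84470 - 67162)/(48628 + 541*(1 + 2*541)) = 17308/(48628 + 541*(1 + 1082)) = 17308/(48628 + 541*1083) = 17308/(48628 + 585903) = 17308/634531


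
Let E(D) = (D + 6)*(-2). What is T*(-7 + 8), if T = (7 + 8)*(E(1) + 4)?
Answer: -150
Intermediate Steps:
E(D) = -12 - 2*D (E(D) = (6 + D)*(-2) = -12 - 2*D)
T = -150 (T = (7 + 8)*((-12 - 2*1) + 4) = 15*((-12 - 2) + 4) = 15*(-14 + 4) = 15*(-10) = -150)
T*(-7 + 8) = -150*(-7 + 8) = -150*1 = -150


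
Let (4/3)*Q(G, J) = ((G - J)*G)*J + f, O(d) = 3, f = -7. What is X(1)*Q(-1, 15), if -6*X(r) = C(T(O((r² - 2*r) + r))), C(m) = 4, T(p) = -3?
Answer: -233/2 ≈ -116.50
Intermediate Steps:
X(r) = -⅔ (X(r) = -⅙*4 = -⅔)
Q(G, J) = -21/4 + 3*G*J*(G - J)/4 (Q(G, J) = 3*(((G - J)*G)*J - 7)/4 = 3*((G*(G - J))*J - 7)/4 = 3*(G*J*(G - J) - 7)/4 = 3*(-7 + G*J*(G - J))/4 = -21/4 + 3*G*J*(G - J)/4)
X(1)*Q(-1, 15) = -2*(-21/4 - ¾*(-1)*15² + (¾)*15*(-1)²)/3 = -2*(-21/4 - ¾*(-1)*225 + (¾)*15*1)/3 = -2*(-21/4 + 675/4 + 45/4)/3 = -⅔*699/4 = -233/2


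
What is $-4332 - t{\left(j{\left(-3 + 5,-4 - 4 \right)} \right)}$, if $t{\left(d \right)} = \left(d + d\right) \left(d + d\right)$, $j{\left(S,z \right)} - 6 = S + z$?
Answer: $-4332$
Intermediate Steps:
$j{\left(S,z \right)} = 6 + S + z$ ($j{\left(S,z \right)} = 6 + \left(S + z\right) = 6 + S + z$)
$t{\left(d \right)} = 4 d^{2}$ ($t{\left(d \right)} = 2 d 2 d = 4 d^{2}$)
$-4332 - t{\left(j{\left(-3 + 5,-4 - 4 \right)} \right)} = -4332 - 4 \left(6 + \left(-3 + 5\right) - 8\right)^{2} = -4332 - 4 \left(6 + 2 - 8\right)^{2} = -4332 - 4 \cdot 0^{2} = -4332 - 4 \cdot 0 = -4332 - 0 = -4332 + 0 = -4332$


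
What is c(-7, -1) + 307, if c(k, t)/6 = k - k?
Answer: 307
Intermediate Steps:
c(k, t) = 0 (c(k, t) = 6*(k - k) = 6*0 = 0)
c(-7, -1) + 307 = 0 + 307 = 307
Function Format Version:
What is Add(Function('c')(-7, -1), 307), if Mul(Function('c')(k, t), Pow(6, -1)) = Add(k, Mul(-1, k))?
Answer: 307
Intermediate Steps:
Function('c')(k, t) = 0 (Function('c')(k, t) = Mul(6, Add(k, Mul(-1, k))) = Mul(6, 0) = 0)
Add(Function('c')(-7, -1), 307) = Add(0, 307) = 307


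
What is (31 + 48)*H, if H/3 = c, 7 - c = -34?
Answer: 9717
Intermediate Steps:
c = 41 (c = 7 - 1*(-34) = 7 + 34 = 41)
H = 123 (H = 3*41 = 123)
(31 + 48)*H = (31 + 48)*123 = 79*123 = 9717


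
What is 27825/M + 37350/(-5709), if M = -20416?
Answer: -27920925/3531968 ≈ -7.9052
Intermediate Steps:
27825/M + 37350/(-5709) = 27825/(-20416) + 37350/(-5709) = 27825*(-1/20416) + 37350*(-1/5709) = -27825/20416 - 12450/1903 = -27920925/3531968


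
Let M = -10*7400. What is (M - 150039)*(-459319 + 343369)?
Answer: 25977322050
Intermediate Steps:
M = -74000
(M - 150039)*(-459319 + 343369) = (-74000 - 150039)*(-459319 + 343369) = -224039*(-115950) = 25977322050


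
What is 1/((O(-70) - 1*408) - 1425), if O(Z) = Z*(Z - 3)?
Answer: 1/3277 ≈ 0.00030516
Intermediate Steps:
O(Z) = Z*(-3 + Z)
1/((O(-70) - 1*408) - 1425) = 1/((-70*(-3 - 70) - 1*408) - 1425) = 1/((-70*(-73) - 408) - 1425) = 1/((5110 - 408) - 1425) = 1/(4702 - 1425) = 1/3277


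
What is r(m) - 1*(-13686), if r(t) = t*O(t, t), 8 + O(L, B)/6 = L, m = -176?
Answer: 207990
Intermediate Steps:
O(L, B) = -48 + 6*L
r(t) = t*(-48 + 6*t)
r(m) - 1*(-13686) = 6*(-176)*(-8 - 176) - 1*(-13686) = 6*(-176)*(-184) + 13686 = 194304 + 13686 = 207990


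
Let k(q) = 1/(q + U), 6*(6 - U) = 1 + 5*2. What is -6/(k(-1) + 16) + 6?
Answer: 873/155 ≈ 5.6323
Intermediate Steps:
U = 25/6 (U = 6 - (1 + 5*2)/6 = 6 - (1 + 10)/6 = 6 - 1/6*11 = 6 - 11/6 = 25/6 ≈ 4.1667)
k(q) = 1/(25/6 + q) (k(q) = 1/(q + 25/6) = 1/(25/6 + q))
-6/(k(-1) + 16) + 6 = -6/(6/(25 + 6*(-1)) + 16) + 6 = -6/(6/(25 - 6) + 16) + 6 = -6/(6/19 + 16) + 6 = -6/(310/19) + 6 = (19/310)*(-6) + 6 = -57/155 + 6 = 873/155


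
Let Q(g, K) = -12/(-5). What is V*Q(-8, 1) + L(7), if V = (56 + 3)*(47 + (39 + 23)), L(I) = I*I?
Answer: 77417/5 ≈ 15483.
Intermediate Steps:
Q(g, K) = 12/5 (Q(g, K) = -12*(-⅕) = 12/5)
L(I) = I²
V = 6431 (V = 59*(47 + 62) = 59*109 = 6431)
V*Q(-8, 1) + L(7) = 6431*(12/5) + 7² = 77172/5 + 49 = 77417/5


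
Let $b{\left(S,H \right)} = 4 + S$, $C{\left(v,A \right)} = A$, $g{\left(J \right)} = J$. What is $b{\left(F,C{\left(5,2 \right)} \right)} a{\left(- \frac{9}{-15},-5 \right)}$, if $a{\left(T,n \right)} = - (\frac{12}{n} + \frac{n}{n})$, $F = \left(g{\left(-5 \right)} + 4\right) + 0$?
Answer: $\frac{21}{5} \approx 4.2$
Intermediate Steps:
$F = -1$ ($F = \left(-5 + 4\right) + 0 = -1 + 0 = -1$)
$a{\left(T,n \right)} = -1 - \frac{12}{n}$ ($a{\left(T,n \right)} = - (\frac{12}{n} + 1) = - (1 + \frac{12}{n}) = -1 - \frac{12}{n}$)
$b{\left(F,C{\left(5,2 \right)} \right)} a{\left(- \frac{9}{-15},-5 \right)} = \left(4 - 1\right) \frac{-12 - -5}{-5} = 3 \left(- \frac{-12 + 5}{5}\right) = 3 \left(\left(- \frac{1}{5}\right) \left(-7\right)\right) = 3 \cdot \frac{7}{5} = \frac{21}{5}$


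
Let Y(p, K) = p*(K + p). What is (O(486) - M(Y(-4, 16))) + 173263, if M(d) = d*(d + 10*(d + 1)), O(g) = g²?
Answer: 384595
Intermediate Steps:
M(d) = d*(10 + 11*d) (M(d) = d*(d + 10*(1 + d)) = d*(d + (10 + 10*d)) = d*(10 + 11*d))
(O(486) - M(Y(-4, 16))) + 173263 = (486² - (-4*(16 - 4))*(10 + 11*(-4*(16 - 4)))) + 173263 = (236196 - (-4*12)*(10 + 11*(-4*12))) + 173263 = (236196 - (-48)*(10 + 11*(-48))) + 173263 = (236196 - (-48)*(10 - 528)) + 173263 = (236196 - (-48)*(-518)) + 173263 = (236196 - 1*24864) + 173263 = (236196 - 24864) + 173263 = 211332 + 173263 = 384595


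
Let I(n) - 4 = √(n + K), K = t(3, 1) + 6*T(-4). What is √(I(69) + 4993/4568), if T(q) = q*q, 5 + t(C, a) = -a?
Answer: √(26568630 + 5216656*√159)/2284 ≈ 4.2074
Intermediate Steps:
t(C, a) = -5 - a
T(q) = q²
K = 90 (K = (-5 - 1*1) + 6*(-4)² = (-5 - 1) + 6*16 = -6 + 96 = 90)
I(n) = 4 + √(90 + n) (I(n) = 4 + √(n + 90) = 4 + √(90 + n))
√(I(69) + 4993/4568) = √((4 + √(90 + 69)) + 4993/4568) = √((4 + √159) + 4993*(1/4568)) = √((4 + √159) + 4993/4568) = √(23265/4568 + √159)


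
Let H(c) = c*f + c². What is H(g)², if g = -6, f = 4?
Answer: 144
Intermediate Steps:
H(c) = c² + 4*c (H(c) = c*4 + c² = 4*c + c² = c² + 4*c)
H(g)² = (-6*(4 - 6))² = (-6*(-2))² = 12² = 144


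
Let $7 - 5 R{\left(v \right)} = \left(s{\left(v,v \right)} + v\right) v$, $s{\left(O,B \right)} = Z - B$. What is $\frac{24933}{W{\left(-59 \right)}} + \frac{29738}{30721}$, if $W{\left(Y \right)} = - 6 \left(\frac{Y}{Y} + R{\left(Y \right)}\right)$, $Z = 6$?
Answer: $- \frac{1254842939}{22487772} \approx -55.801$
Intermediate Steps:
$s{\left(O,B \right)} = 6 - B$
$R{\left(v \right)} = \frac{7}{5} - \frac{6 v}{5}$ ($R{\left(v \right)} = \frac{7}{5} - \frac{\left(\left(6 - v\right) + v\right) v}{5} = \frac{7}{5} - \frac{6 v}{5}$)
$W{\left(Y \right)} = - \frac{72}{5} + \frac{36 Y}{5}$ ($W{\left(Y \right)} = - 6 \left(\frac{Y}{Y} - \left(- \frac{7}{5} + \frac{6 Y}{5}\right)\right) = - 6 \left(1 - \left(- \frac{7}{5} + \frac{6 Y}{5}\right)\right) = - 6 \left(\frac{12}{5} - \frac{6 Y}{5}\right) = - \frac{72}{5} + \frac{36 Y}{5}$)
$\frac{24933}{W{\left(-59 \right)}} + \frac{29738}{30721} = \frac{24933}{- \frac{72}{5} + \frac{36}{5} \left(-59\right)} + \frac{29738}{30721} = \frac{24933}{- \frac{72}{5} - \frac{2124}{5}} + 29738 \cdot \frac{1}{30721} = \frac{24933}{- \frac{2196}{5}} + \frac{29738}{30721} = 24933 \left(- \frac{5}{2196}\right) + \frac{29738}{30721} = - \frac{41555}{732} + \frac{29738}{30721} = - \frac{1254842939}{22487772}$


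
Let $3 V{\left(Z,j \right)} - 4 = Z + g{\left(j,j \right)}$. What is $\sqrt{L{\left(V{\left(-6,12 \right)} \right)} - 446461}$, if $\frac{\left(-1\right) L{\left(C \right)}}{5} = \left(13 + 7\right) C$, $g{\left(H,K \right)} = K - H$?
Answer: $\frac{i \sqrt{4017549}}{3} \approx 668.13 i$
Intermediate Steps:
$V{\left(Z,j \right)} = \frac{4}{3} + \frac{Z}{3}$ ($V{\left(Z,j \right)} = \frac{4}{3} + \frac{Z + \left(j - j\right)}{3} = \frac{4}{3} + \frac{Z + 0}{3} = \frac{4}{3} + \frac{Z}{3}$)
$L{\left(C \right)} = - 100 C$ ($L{\left(C \right)} = - 5 \left(13 + 7\right) C = - 5 \cdot 20 C = - 100 C$)
$\sqrt{L{\left(V{\left(-6,12 \right)} \right)} - 446461} = \sqrt{- 100 \left(\frac{4}{3} + \frac{1}{3} \left(-6\right)\right) - 446461} = \sqrt{- 100 \left(\frac{4}{3} - 2\right) - 446461} = \sqrt{\left(-100\right) \left(- \frac{2}{3}\right) - 446461} = \sqrt{\frac{200}{3} - 446461} = \sqrt{- \frac{1339183}{3}} = \frac{i \sqrt{4017549}}{3}$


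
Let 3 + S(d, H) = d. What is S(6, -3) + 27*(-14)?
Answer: -375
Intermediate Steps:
S(d, H) = -3 + d
S(6, -3) + 27*(-14) = (-3 + 6) + 27*(-14) = 3 - 378 = -375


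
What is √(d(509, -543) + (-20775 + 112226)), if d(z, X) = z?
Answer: 22*√190 ≈ 303.25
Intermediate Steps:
√(d(509, -543) + (-20775 + 112226)) = √(509 + (-20775 + 112226)) = √(509 + 91451) = √91960 = 22*√190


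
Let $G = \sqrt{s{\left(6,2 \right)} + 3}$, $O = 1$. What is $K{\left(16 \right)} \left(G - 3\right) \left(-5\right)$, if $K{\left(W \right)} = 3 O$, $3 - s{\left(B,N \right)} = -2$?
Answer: $45 - 30 \sqrt{2} \approx 2.5736$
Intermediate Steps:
$s{\left(B,N \right)} = 5$ ($s{\left(B,N \right)} = 3 - -2 = 3 + 2 = 5$)
$K{\left(W \right)} = 3$ ($K{\left(W \right)} = 3 \cdot 1 = 3$)
$G = 2 \sqrt{2}$ ($G = \sqrt{5 + 3} = \sqrt{8} = 2 \sqrt{2} \approx 2.8284$)
$K{\left(16 \right)} \left(G - 3\right) \left(-5\right) = 3 \left(2 \sqrt{2} - 3\right) \left(-5\right) = 3 \left(-3 + 2 \sqrt{2}\right) \left(-5\right) = 3 \left(15 - 10 \sqrt{2}\right) = 45 - 30 \sqrt{2}$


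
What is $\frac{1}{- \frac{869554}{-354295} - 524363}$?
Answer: $- \frac{354295}{185778319531} \approx -1.9071 \cdot 10^{-6}$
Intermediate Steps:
$\frac{1}{- \frac{869554}{-354295} - 524363} = \frac{1}{\left(-869554\right) \left(- \frac{1}{354295}\right) - 524363} = \frac{1}{\frac{869554}{354295} - 524363} = \frac{1}{- \frac{185778319531}{354295}} = - \frac{354295}{185778319531}$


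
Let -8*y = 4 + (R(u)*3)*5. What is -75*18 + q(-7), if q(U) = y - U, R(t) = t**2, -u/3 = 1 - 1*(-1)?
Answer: -1411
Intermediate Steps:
u = -6 (u = -3*(1 - 1*(-1)) = -3*(1 + 1) = -3*2 = -6)
y = -68 (y = -(4 + ((-6)**2*3)*5)/8 = -(4 + (36*3)*5)/8 = -(4 + 108*5)/8 = -(4 + 540)/8 = -1/8*544 = -68)
q(U) = -68 - U
-75*18 + q(-7) = -75*18 + (-68 - 1*(-7)) = -1350 + (-68 + 7) = -1350 - 61 = -1411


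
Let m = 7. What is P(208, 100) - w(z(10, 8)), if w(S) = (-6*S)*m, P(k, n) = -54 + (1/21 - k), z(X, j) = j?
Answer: 1555/21 ≈ 74.048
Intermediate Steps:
P(k, n) = -1133/21 - k (P(k, n) = -54 + (1/21 - k) = -1133/21 - k)
w(S) = -42*S (w(S) = -6*S*7 = -42*S)
P(208, 100) - w(z(10, 8)) = (-1133/21 - 1*208) - (-42)*8 = (-1133/21 - 208) - 1*(-336) = -5501/21 + 336 = 1555/21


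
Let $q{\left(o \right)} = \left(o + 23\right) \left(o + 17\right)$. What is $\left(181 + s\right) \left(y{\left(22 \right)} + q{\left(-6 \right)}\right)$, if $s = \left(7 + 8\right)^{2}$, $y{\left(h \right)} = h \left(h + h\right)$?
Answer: $468930$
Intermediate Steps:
$q{\left(o \right)} = \left(17 + o\right) \left(23 + o\right)$ ($q{\left(o \right)} = \left(23 + o\right) \left(17 + o\right) = \left(17 + o\right) \left(23 + o\right)$)
$y{\left(h \right)} = 2 h^{2}$ ($y{\left(h \right)} = h 2 h = 2 h^{2}$)
$s = 225$ ($s = 15^{2} = 225$)
$\left(181 + s\right) \left(y{\left(22 \right)} + q{\left(-6 \right)}\right) = \left(181 + 225\right) \left(2 \cdot 22^{2} + \left(391 + \left(-6\right)^{2} + 40 \left(-6\right)\right)\right) = 406 \left(2 \cdot 484 + \left(391 + 36 - 240\right)\right) = 406 \left(968 + 187\right) = 406 \cdot 1155 = 468930$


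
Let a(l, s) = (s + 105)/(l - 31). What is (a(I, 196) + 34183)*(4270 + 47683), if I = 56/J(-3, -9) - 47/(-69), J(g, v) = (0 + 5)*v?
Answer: 57999223068677/32668 ≈ 1.7754e+9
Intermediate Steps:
J(g, v) = 5*v
I = -583/1035 (I = 56/((5*(-9))) - 47/(-69) = 56/(-45) - 47*(-1/69) = 56*(-1/45) + 47/69 = -56/45 + 47/69 = -583/1035 ≈ -0.56328)
a(l, s) = (105 + s)/(-31 + l)
(a(I, 196) + 34183)*(4270 + 47683) = ((105 + 196)/(-31 - 583/1035) + 34183)*(4270 + 47683) = (301/(-32668/1035) + 34183)*51953 = (-1035/32668*301 + 34183)*51953 = (-311535/32668 + 34183)*51953 = (1116378709/32668)*51953 = 57999223068677/32668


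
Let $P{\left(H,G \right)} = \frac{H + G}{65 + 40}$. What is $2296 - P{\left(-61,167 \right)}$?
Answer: $\frac{240974}{105} \approx 2295.0$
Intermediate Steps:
$P{\left(H,G \right)} = \frac{G}{105} + \frac{H}{105}$ ($P{\left(H,G \right)} = \frac{G + H}{105} = \left(G + H\right) \frac{1}{105} = \frac{G}{105} + \frac{H}{105}$)
$2296 - P{\left(-61,167 \right)} = 2296 - \left(\frac{1}{105} \cdot 167 + \frac{1}{105} \left(-61\right)\right) = 2296 - \left(\frac{167}{105} - \frac{61}{105}\right) = 2296 - \frac{106}{105} = \frac{240974}{105}$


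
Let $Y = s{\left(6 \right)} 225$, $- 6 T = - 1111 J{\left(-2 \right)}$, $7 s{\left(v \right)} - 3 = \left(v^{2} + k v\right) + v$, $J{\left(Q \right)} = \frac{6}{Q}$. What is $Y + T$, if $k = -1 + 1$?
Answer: $\frac{12473}{14} \approx 890.93$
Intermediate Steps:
$k = 0$
$s{\left(v \right)} = \frac{3}{7} + \frac{v}{7} + \frac{v^{2}}{7}$ ($s{\left(v \right)} = \frac{3}{7} + \frac{\left(v^{2} + 0 v\right) + v}{7} = \frac{3}{7} + \frac{\left(v^{2} + 0\right) + v}{7} = \frac{3}{7} + \frac{v^{2} + v}{7} = \frac{3}{7} + \frac{v + v^{2}}{7} = \frac{3}{7} + \left(\frac{v}{7} + \frac{v^{2}}{7}\right) = \frac{3}{7} + \frac{v}{7} + \frac{v^{2}}{7}$)
$T = - \frac{1111}{2}$ ($T = - \frac{\left(-1111\right) \frac{6}{-2}}{6} = - \frac{\left(-1111\right) 6 \left(- \frac{1}{2}\right)}{6} = - \frac{\left(-1111\right) \left(-3\right)}{6} = \left(- \frac{1}{6}\right) 3333 = - \frac{1111}{2} \approx -555.5$)
$Y = \frac{10125}{7}$ ($Y = \left(\frac{3}{7} + \frac{1}{7} \cdot 6 + \frac{6^{2}}{7}\right) 225 = \left(\frac{3}{7} + \frac{6}{7} + \frac{1}{7} \cdot 36\right) 225 = \left(\frac{3}{7} + \frac{6}{7} + \frac{36}{7}\right) 225 = \frac{45}{7} \cdot 225 = \frac{10125}{7} \approx 1446.4$)
$Y + T = \frac{10125}{7} - \frac{1111}{2} = \frac{12473}{14}$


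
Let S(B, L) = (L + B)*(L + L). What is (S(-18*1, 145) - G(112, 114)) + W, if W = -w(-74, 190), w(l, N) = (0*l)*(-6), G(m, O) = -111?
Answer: 36941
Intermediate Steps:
S(B, L) = 2*L*(B + L) (S(B, L) = (B + L)*(2*L) = 2*L*(B + L))
w(l, N) = 0 (w(l, N) = 0*(-6) = 0)
W = 0 (W = -1*0 = 0)
(S(-18*1, 145) - G(112, 114)) + W = (2*145*(-18*1 + 145) - 1*(-111)) + 0 = (2*145*(-18 + 145) + 111) + 0 = (2*145*127 + 111) + 0 = (36830 + 111) + 0 = 36941 + 0 = 36941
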